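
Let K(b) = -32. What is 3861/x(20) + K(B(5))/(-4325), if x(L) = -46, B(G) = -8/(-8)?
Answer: -16697353/198950 ≈ -83.927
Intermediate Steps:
B(G) = 1 (B(G) = -8*(-1/8) = 1)
3861/x(20) + K(B(5))/(-4325) = 3861/(-46) - 32/(-4325) = 3861*(-1/46) - 32*(-1/4325) = -3861/46 + 32/4325 = -16697353/198950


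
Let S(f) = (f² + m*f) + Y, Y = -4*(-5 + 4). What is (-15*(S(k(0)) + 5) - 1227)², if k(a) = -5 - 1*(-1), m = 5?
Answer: 1695204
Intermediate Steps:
Y = 4 (Y = -4*(-1) = 4)
k(a) = -4 (k(a) = -5 + 1 = -4)
S(f) = 4 + f² + 5*f (S(f) = (f² + 5*f) + 4 = 4 + f² + 5*f)
(-15*(S(k(0)) + 5) - 1227)² = (-15*((4 + (-4)² + 5*(-4)) + 5) - 1227)² = (-15*((4 + 16 - 20) + 5) - 1227)² = (-15*(0 + 5) - 1227)² = (-15*5 - 1227)² = (-75 - 1227)² = (-1302)² = 1695204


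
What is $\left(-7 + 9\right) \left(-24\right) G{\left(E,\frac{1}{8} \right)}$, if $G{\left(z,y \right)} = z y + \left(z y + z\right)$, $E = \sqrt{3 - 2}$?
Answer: $-60$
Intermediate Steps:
$E = 1$ ($E = \sqrt{1} = 1$)
$G{\left(z,y \right)} = z + 2 y z$ ($G{\left(z,y \right)} = y z + \left(y z + z\right) = y z + \left(z + y z\right) = z + 2 y z$)
$\left(-7 + 9\right) \left(-24\right) G{\left(E,\frac{1}{8} \right)} = \left(-7 + 9\right) \left(-24\right) 1 \left(1 + \frac{2}{8}\right) = 2 \left(-24\right) 1 \left(1 + 2 \cdot \frac{1}{8}\right) = - 48 \cdot 1 \left(1 + \frac{1}{4}\right) = - 48 \cdot 1 \cdot \frac{5}{4} = \left(-48\right) \frac{5}{4} = -60$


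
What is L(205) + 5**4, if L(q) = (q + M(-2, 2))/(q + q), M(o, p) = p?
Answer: 256457/410 ≈ 625.50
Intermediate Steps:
L(q) = (2 + q)/(2*q) (L(q) = (q + 2)/(q + q) = (2 + q)/((2*q)) = (2 + q)*(1/(2*q)) = (2 + q)/(2*q))
L(205) + 5**4 = (1/2)*(2 + 205)/205 + 5**4 = (1/2)*(1/205)*207 + 625 = 207/410 + 625 = 256457/410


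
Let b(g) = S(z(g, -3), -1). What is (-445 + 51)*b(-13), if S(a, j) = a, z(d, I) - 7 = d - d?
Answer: -2758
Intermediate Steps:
z(d, I) = 7 (z(d, I) = 7 + (d - d) = 7 + 0 = 7)
b(g) = 7
(-445 + 51)*b(-13) = (-445 + 51)*7 = -394*7 = -2758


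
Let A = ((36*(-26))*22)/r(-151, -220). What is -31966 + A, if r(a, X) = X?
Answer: -159362/5 ≈ -31872.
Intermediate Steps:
A = 468/5 (A = ((36*(-26))*22)/(-220) = -936*22*(-1/220) = -20592*(-1/220) = 468/5 ≈ 93.600)
-31966 + A = -31966 + 468/5 = -159362/5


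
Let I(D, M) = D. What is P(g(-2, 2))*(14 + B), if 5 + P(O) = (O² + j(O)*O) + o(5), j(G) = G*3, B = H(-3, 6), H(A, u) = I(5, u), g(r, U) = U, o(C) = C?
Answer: 304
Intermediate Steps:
H(A, u) = 5
B = 5
j(G) = 3*G
P(O) = 4*O² (P(O) = -5 + ((O² + (3*O)*O) + 5) = -5 + ((O² + 3*O²) + 5) = -5 + (4*O² + 5) = -5 + (5 + 4*O²) = 4*O²)
P(g(-2, 2))*(14 + B) = (4*2²)*(14 + 5) = (4*4)*19 = 16*19 = 304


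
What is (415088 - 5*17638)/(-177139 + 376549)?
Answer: 54483/33235 ≈ 1.6393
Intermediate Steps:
(415088 - 5*17638)/(-177139 + 376549) = (415088 - 88190)/199410 = 326898*(1/199410) = 54483/33235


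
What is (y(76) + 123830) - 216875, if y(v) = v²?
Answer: -87269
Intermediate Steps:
(y(76) + 123830) - 216875 = (76² + 123830) - 216875 = (5776 + 123830) - 216875 = 129606 - 216875 = -87269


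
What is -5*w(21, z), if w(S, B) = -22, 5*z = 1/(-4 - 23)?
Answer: 110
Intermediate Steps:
z = -1/135 (z = 1/(5*(-4 - 23)) = (⅕)/(-27) = (⅕)*(-1/27) = -1/135 ≈ -0.0074074)
-5*w(21, z) = -5*(-22) = 110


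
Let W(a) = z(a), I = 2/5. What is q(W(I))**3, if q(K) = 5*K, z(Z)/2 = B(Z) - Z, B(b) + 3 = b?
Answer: -27000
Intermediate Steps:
B(b) = -3 + b
I = 2/5 (I = 2*(1/5) = 2/5 ≈ 0.40000)
z(Z) = -6 (z(Z) = 2*((-3 + Z) - Z) = 2*(-3) = -6)
W(a) = -6
q(W(I))**3 = (5*(-6))**3 = (-30)**3 = -27000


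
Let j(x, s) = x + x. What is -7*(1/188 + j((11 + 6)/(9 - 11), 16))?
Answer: 22365/188 ≈ 118.96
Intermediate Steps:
j(x, s) = 2*x
-7*(1/188 + j((11 + 6)/(9 - 11), 16)) = -7*(1/188 + 2*((11 + 6)/(9 - 11))) = -7*(1/188 + 2*(17/(-2))) = -7*(1/188 + 2*(17*(-½))) = -7*(1/188 + 2*(-17/2)) = -7*(1/188 - 17) = -7*(-3195/188) = 22365/188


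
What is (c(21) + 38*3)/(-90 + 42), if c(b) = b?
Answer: -45/16 ≈ -2.8125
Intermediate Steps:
(c(21) + 38*3)/(-90 + 42) = (21 + 38*3)/(-90 + 42) = (21 + 114)/(-48) = 135*(-1/48) = -45/16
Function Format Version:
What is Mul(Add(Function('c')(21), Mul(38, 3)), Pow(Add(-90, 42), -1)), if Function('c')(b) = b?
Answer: Rational(-45, 16) ≈ -2.8125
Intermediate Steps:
Mul(Add(Function('c')(21), Mul(38, 3)), Pow(Add(-90, 42), -1)) = Mul(Add(21, Mul(38, 3)), Pow(Add(-90, 42), -1)) = Mul(Add(21, 114), Pow(-48, -1)) = Mul(135, Rational(-1, 48)) = Rational(-45, 16)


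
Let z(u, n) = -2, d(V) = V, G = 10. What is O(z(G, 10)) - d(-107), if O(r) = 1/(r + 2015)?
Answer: 215392/2013 ≈ 107.00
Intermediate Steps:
O(r) = 1/(2015 + r)
O(z(G, 10)) - d(-107) = 1/(2015 - 2) - 1*(-107) = 1/2013 + 107 = 215392/2013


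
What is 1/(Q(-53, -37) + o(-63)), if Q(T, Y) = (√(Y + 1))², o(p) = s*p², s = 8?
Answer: 1/31716 ≈ 3.1530e-5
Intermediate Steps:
o(p) = 8*p²
Q(T, Y) = 1 + Y (Q(T, Y) = (√(1 + Y))² = 1 + Y)
1/(Q(-53, -37) + o(-63)) = 1/((1 - 37) + 8*(-63)²) = 1/(-36 + 8*3969) = 1/(-36 + 31752) = 1/31716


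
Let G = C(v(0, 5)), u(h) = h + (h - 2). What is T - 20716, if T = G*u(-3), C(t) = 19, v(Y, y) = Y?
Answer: -20868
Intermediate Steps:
u(h) = -2 + 2*h (u(h) = h + (-2 + h) = -2 + 2*h)
G = 19
T = -152 (T = 19*(-2 + 2*(-3)) = 19*(-2 - 6) = 19*(-8) = -152)
T - 20716 = -152 - 20716 = -20868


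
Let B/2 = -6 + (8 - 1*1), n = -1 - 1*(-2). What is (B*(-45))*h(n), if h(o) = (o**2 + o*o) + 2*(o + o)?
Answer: -540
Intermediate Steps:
n = 1 (n = -1 + 2 = 1)
h(o) = 2*o**2 + 4*o (h(o) = (o**2 + o**2) + 2*(2*o) = 2*o**2 + 4*o)
B = 2 (B = 2*(-6 + (8 - 1*1)) = 2*(-6 + (8 - 1)) = 2*(-6 + 7) = 2*1 = 2)
(B*(-45))*h(n) = (2*(-45))*(2*1*(2 + 1)) = -180*3 = -90*6 = -540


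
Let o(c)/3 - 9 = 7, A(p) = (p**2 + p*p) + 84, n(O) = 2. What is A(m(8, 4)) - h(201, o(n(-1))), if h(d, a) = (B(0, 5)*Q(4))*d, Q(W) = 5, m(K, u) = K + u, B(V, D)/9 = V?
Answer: 372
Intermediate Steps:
B(V, D) = 9*V
A(p) = 84 + 2*p**2 (A(p) = (p**2 + p**2) + 84 = 2*p**2 + 84 = 84 + 2*p**2)
o(c) = 48 (o(c) = 27 + 3*7 = 27 + 21 = 48)
h(d, a) = 0 (h(d, a) = ((9*0)*5)*d = (0*5)*d = 0*d = 0)
A(m(8, 4)) - h(201, o(n(-1))) = (84 + 2*(8 + 4)**2) - 1*0 = (84 + 2*12**2) + 0 = (84 + 2*144) + 0 = (84 + 288) + 0 = 372 + 0 = 372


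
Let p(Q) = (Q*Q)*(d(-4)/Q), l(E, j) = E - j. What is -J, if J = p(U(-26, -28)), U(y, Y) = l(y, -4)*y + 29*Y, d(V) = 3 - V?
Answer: 1680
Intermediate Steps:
U(y, Y) = 29*Y + y*(4 + y) (U(y, Y) = (y - 1*(-4))*y + 29*Y = (y + 4)*y + 29*Y = (4 + y)*y + 29*Y = y*(4 + y) + 29*Y = 29*Y + y*(4 + y))
p(Q) = 7*Q (p(Q) = (Q*Q)*((3 - 1*(-4))/Q) = Q**2*((3 + 4)/Q) = Q**2*(7/Q) = 7*Q)
J = -1680 (J = 7*(29*(-28) - 26*(4 - 26)) = 7*(-812 - 26*(-22)) = 7*(-812 + 572) = 7*(-240) = -1680)
-J = -1*(-1680) = 1680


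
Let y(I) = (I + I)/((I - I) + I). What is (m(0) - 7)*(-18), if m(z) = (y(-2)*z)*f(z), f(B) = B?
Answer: 126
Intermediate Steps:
y(I) = 2 (y(I) = (2*I)/(0 + I) = (2*I)/I = 2)
m(z) = 2*z**2 (m(z) = (2*z)*z = 2*z**2)
(m(0) - 7)*(-18) = (2*0**2 - 7)*(-18) = (2*0 - 7)*(-18) = (0 - 7)*(-18) = -7*(-18) = 126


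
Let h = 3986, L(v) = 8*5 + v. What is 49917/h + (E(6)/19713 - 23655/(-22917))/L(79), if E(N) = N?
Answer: 298376220817305/23809607326246 ≈ 12.532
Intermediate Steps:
L(v) = 40 + v
49917/h + (E(6)/19713 - 23655/(-22917))/L(79) = 49917/3986 + (6/19713 - 23655/(-22917))/(40 + 79) = 49917*(1/3986) + (6*(1/19713) - 23655*(-1/22917))/119 = 49917/3986 + (2/6571 + 7885/7639)*(1/119) = 49917/3986 + (51827613/50195869)*(1/119) = 49917/3986 + 51827613/5973308411 = 298376220817305/23809607326246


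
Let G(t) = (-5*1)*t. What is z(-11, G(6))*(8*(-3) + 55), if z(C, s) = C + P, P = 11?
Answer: 0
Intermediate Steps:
G(t) = -5*t
z(C, s) = 11 + C (z(C, s) = C + 11 = 11 + C)
z(-11, G(6))*(8*(-3) + 55) = (11 - 11)*(8*(-3) + 55) = 0*(-24 + 55) = 0*31 = 0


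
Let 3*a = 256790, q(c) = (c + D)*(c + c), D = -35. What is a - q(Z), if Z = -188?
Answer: 5246/3 ≈ 1748.7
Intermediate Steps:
q(c) = 2*c*(-35 + c) (q(c) = (c - 35)*(c + c) = (-35 + c)*(2*c) = 2*c*(-35 + c))
a = 256790/3 (a = (1/3)*256790 = 256790/3 ≈ 85597.)
a - q(Z) = 256790/3 - 2*(-188)*(-35 - 188) = 256790/3 - 2*(-188)*(-223) = 256790/3 - 1*83848 = 256790/3 - 83848 = 5246/3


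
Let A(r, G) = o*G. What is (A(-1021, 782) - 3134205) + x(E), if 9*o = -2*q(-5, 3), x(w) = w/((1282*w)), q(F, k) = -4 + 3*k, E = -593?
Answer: -36172482521/11538 ≈ -3.1351e+6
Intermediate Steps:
x(w) = 1/1282 (x(w) = w*(1/(1282*w)) = 1/1282)
o = -10/9 (o = (-2*(-4 + 3*3))/9 = (-2*(-4 + 9))/9 = (-2*5)/9 = (1/9)*(-10) = -10/9 ≈ -1.1111)
A(r, G) = -10*G/9
(A(-1021, 782) - 3134205) + x(E) = (-10/9*782 - 3134205) + 1/1282 = (-7820/9 - 3134205) + 1/1282 = -28215665/9 + 1/1282 = -36172482521/11538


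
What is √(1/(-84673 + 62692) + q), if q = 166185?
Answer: 2*√20073667327701/21981 ≈ 407.66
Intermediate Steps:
√(1/(-84673 + 62692) + q) = √(1/(-84673 + 62692) + 166185) = √(1/(-21981) + 166185) = √(-1/21981 + 166185) = √(3652912484/21981) = 2*√20073667327701/21981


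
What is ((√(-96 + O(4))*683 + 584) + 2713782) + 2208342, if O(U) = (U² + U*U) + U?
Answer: 4922708 + 1366*I*√15 ≈ 4.9227e+6 + 5290.5*I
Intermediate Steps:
O(U) = U + 2*U² (O(U) = (U² + U²) + U = 2*U² + U = U + 2*U²)
((√(-96 + O(4))*683 + 584) + 2713782) + 2208342 = ((√(-96 + 4*(1 + 2*4))*683 + 584) + 2713782) + 2208342 = ((√(-96 + 4*(1 + 8))*683 + 584) + 2713782) + 2208342 = ((√(-96 + 4*9)*683 + 584) + 2713782) + 2208342 = ((√(-96 + 36)*683 + 584) + 2713782) + 2208342 = ((√(-60)*683 + 584) + 2713782) + 2208342 = (((2*I*√15)*683 + 584) + 2713782) + 2208342 = ((1366*I*√15 + 584) + 2713782) + 2208342 = ((584 + 1366*I*√15) + 2713782) + 2208342 = (2714366 + 1366*I*√15) + 2208342 = 4922708 + 1366*I*√15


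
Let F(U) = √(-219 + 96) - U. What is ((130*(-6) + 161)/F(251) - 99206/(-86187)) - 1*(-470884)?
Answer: 2561849075305739/5440468188 + 619*I*√123/63124 ≈ 4.7089e+5 + 0.10875*I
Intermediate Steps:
F(U) = -U + I*√123 (F(U) = √(-123) - U = I*√123 - U = -U + I*√123)
((130*(-6) + 161)/F(251) - 99206/(-86187)) - 1*(-470884) = ((130*(-6) + 161)/(-1*251 + I*√123) - 99206/(-86187)) - 1*(-470884) = ((-780 + 161)/(-251 + I*√123) - 99206*(-1/86187)) + 470884 = (-619/(-251 + I*√123) + 99206/86187) + 470884 = (99206/86187 - 619/(-251 + I*√123)) + 470884 = 40584178514/86187 - 619/(-251 + I*√123)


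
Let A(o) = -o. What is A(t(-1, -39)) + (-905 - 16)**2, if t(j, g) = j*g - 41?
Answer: 848243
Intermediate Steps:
t(j, g) = -41 + g*j (t(j, g) = g*j - 41 = -41 + g*j)
A(t(-1, -39)) + (-905 - 16)**2 = -(-41 - 39*(-1)) + (-905 - 16)**2 = -(-41 + 39) + (-921)**2 = -1*(-2) + 848241 = 2 + 848241 = 848243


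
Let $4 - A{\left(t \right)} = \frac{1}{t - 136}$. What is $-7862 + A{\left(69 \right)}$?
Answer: $- \frac{526485}{67} \approx -7858.0$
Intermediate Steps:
$A{\left(t \right)} = 4 - \frac{1}{-136 + t}$ ($A{\left(t \right)} = 4 - \frac{1}{t - 136} = 4 - \frac{1}{-136 + t}$)
$-7862 + A{\left(69 \right)} = -7862 + \frac{-545 + 4 \cdot 69}{-136 + 69} = -7862 + \frac{-545 + 276}{-67} = -7862 - - \frac{269}{67} = -7862 + \frac{269}{67} = - \frac{526485}{67}$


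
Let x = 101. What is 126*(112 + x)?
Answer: 26838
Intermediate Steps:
126*(112 + x) = 126*(112 + 101) = 126*213 = 26838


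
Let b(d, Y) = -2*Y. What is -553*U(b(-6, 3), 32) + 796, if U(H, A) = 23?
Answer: -11923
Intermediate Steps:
-553*U(b(-6, 3), 32) + 796 = -553*23 + 796 = -12719 + 796 = -11923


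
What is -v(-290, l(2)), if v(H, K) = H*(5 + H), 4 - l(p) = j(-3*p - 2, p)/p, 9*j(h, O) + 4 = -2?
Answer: -82650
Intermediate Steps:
j(h, O) = -⅔ (j(h, O) = -4/9 + (⅑)*(-2) = -4/9 - 2/9 = -⅔)
l(p) = 4 + 2/(3*p) (l(p) = 4 - (-2)/(3*p) = 4 + 2/(3*p))
-v(-290, l(2)) = -(-290)*(5 - 290) = -(-290)*(-285) = -1*82650 = -82650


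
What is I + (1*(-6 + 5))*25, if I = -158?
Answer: -183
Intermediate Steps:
I + (1*(-6 + 5))*25 = -158 + (1*(-6 + 5))*25 = -158 + (1*(-1))*25 = -158 - 1*25 = -158 - 25 = -183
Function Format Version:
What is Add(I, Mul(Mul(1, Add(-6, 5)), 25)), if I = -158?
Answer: -183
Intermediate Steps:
Add(I, Mul(Mul(1, Add(-6, 5)), 25)) = Add(-158, Mul(Mul(1, Add(-6, 5)), 25)) = Add(-158, Mul(Mul(1, -1), 25)) = Add(-158, Mul(-1, 25)) = Add(-158, -25) = -183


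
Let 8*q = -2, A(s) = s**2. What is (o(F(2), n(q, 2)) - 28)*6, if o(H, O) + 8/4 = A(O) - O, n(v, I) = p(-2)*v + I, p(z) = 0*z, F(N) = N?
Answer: -168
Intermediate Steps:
q = -1/4 (q = (1/8)*(-2) = -1/4 ≈ -0.25000)
p(z) = 0
n(v, I) = I (n(v, I) = 0*v + I = 0 + I = I)
o(H, O) = -2 + O**2 - O (o(H, O) = -2 + (O**2 - O) = -2 + O**2 - O)
(o(F(2), n(q, 2)) - 28)*6 = ((-2 + 2**2 - 1*2) - 28)*6 = ((-2 + 4 - 2) - 28)*6 = (0 - 28)*6 = -28*6 = -168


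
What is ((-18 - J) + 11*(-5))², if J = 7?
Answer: 6400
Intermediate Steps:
((-18 - J) + 11*(-5))² = ((-18 - 1*7) + 11*(-5))² = ((-18 - 7) - 55)² = (-25 - 55)² = (-80)² = 6400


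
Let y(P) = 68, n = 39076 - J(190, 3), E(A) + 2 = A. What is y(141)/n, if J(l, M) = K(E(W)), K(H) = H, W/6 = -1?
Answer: 17/9771 ≈ 0.0017398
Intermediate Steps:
W = -6 (W = 6*(-1) = -6)
E(A) = -2 + A
J(l, M) = -8 (J(l, M) = -2 - 6 = -8)
n = 39084 (n = 39076 - 1*(-8) = 39076 + 8 = 39084)
y(141)/n = 68/39084 = 68*(1/39084) = 17/9771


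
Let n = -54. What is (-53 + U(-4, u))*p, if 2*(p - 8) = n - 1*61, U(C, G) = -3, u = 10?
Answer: 2772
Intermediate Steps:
p = -99/2 (p = 8 + (-54 - 1*61)/2 = 8 + (-54 - 61)/2 = 8 + (1/2)*(-115) = 8 - 115/2 = -99/2 ≈ -49.500)
(-53 + U(-4, u))*p = (-53 - 3)*(-99/2) = -56*(-99/2) = 2772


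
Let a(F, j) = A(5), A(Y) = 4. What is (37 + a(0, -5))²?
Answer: 1681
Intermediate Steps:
a(F, j) = 4
(37 + a(0, -5))² = (37 + 4)² = 41² = 1681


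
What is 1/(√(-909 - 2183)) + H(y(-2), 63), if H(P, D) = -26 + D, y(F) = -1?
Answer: 37 - I*√773/1546 ≈ 37.0 - 0.017984*I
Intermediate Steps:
1/(√(-909 - 2183)) + H(y(-2), 63) = 1/(√(-909 - 2183)) + (-26 + 63) = 1/(√(-3092)) + 37 = 1/(2*I*√773) + 37 = -I*√773/1546 + 37 = 37 - I*√773/1546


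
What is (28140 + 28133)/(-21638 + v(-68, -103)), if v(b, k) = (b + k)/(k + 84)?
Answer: -56273/21629 ≈ -2.6017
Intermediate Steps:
v(b, k) = (b + k)/(84 + k)
(28140 + 28133)/(-21638 + v(-68, -103)) = (28140 + 28133)/(-21638 + (-68 - 103)/(84 - 103)) = 56273/(-21638 - 171/(-19)) = 56273/(-21638 - 1/19*(-171)) = 56273/(-21638 + 9) = 56273/(-21629) = 56273*(-1/21629) = -56273/21629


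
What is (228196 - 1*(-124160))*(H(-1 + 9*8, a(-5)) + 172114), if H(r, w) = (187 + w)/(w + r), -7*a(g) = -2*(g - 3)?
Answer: 29170893277212/481 ≈ 6.0646e+10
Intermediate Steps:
a(g) = -6/7 + 2*g/7 (a(g) = -(-2)*(g - 3)/7 = -(-2)*(-3 + g)/7 = -(6 - 2*g)/7 = -6/7 + 2*g/7)
H(r, w) = (187 + w)/(r + w)
(228196 - 1*(-124160))*(H(-1 + 9*8, a(-5)) + 172114) = (228196 - 1*(-124160))*((187 + (-6/7 + (2/7)*(-5)))/((-1 + 9*8) + (-6/7 + (2/7)*(-5))) + 172114) = (228196 + 124160)*((187 + (-6/7 - 10/7))/((-1 + 72) + (-6/7 - 10/7)) + 172114) = 352356*((187 - 16/7)/(71 - 16/7) + 172114) = 352356*((1293/7)/(481/7) + 172114) = 352356*((7/481)*(1293/7) + 172114) = 352356*(1293/481 + 172114) = 352356*(82788127/481) = 29170893277212/481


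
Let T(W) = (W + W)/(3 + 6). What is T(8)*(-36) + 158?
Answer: 94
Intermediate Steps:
T(W) = 2*W/9 (T(W) = (2*W)/9 = (2*W)*(⅑) = 2*W/9)
T(8)*(-36) + 158 = ((2/9)*8)*(-36) + 158 = (16/9)*(-36) + 158 = -64 + 158 = 94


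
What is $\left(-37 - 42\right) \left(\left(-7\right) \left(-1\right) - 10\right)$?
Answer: $237$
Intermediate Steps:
$\left(-37 - 42\right) \left(\left(-7\right) \left(-1\right) - 10\right) = - 79 \left(7 - 10\right) = \left(-79\right) \left(-3\right) = 237$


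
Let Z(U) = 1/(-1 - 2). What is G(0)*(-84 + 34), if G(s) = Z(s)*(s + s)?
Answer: 0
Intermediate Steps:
Z(U) = -1/3 (Z(U) = 1/(-3) = -1/3)
G(s) = -2*s/3 (G(s) = -(s + s)/3 = -2*s/3)
G(0)*(-84 + 34) = (-2/3*0)*(-84 + 34) = 0*(-50) = 0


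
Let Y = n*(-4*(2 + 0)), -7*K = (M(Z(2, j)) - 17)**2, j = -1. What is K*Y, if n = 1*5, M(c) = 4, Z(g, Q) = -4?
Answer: 6760/7 ≈ 965.71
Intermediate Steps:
K = -169/7 (K = -(4 - 17)**2/7 = -1/7*(-13)**2 = -1/7*169 = -169/7 ≈ -24.143)
n = 5
Y = -40 (Y = 5*(-4*(2 + 0)) = 5*(-4*2) = 5*(-8) = -40)
K*Y = -169/7*(-40) = 6760/7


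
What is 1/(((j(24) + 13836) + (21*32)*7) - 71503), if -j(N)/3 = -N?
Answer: -1/52891 ≈ -1.8907e-5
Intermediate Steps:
j(N) = 3*N (j(N) = -(-3)*N = 3*N)
1/(((j(24) + 13836) + (21*32)*7) - 71503) = 1/(((3*24 + 13836) + (21*32)*7) - 71503) = 1/(((72 + 13836) + 672*7) - 71503) = 1/((13908 + 4704) - 71503) = 1/(18612 - 71503) = 1/(-52891) = -1/52891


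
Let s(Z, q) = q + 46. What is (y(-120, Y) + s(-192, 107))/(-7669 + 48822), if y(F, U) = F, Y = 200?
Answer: 33/41153 ≈ 0.00080189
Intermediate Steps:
s(Z, q) = 46 + q
(y(-120, Y) + s(-192, 107))/(-7669 + 48822) = (-120 + (46 + 107))/(-7669 + 48822) = (-120 + 153)/41153 = 33*(1/41153) = 33/41153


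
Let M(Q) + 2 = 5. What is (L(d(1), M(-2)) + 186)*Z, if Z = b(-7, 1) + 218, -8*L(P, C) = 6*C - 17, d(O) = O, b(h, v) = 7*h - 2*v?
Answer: 248329/8 ≈ 31041.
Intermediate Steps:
M(Q) = 3 (M(Q) = -2 + 5 = 3)
b(h, v) = -2*v + 7*h
L(P, C) = 17/8 - 3*C/4 (L(P, C) = -(6*C - 17)/8 = -(-17 + 6*C)/8 = 17/8 - 3*C/4)
Z = 167 (Z = (-2*1 + 7*(-7)) + 218 = (-2 - 49) + 218 = -51 + 218 = 167)
(L(d(1), M(-2)) + 186)*Z = ((17/8 - ¾*3) + 186)*167 = ((17/8 - 9/4) + 186)*167 = (-⅛ + 186)*167 = (1487/8)*167 = 248329/8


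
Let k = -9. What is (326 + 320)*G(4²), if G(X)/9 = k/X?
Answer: -26163/8 ≈ -3270.4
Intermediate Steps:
G(X) = -81/X (G(X) = 9*(-9/X) = -81/X)
(326 + 320)*G(4²) = (326 + 320)*(-81/(4²)) = 646*(-81/16) = -26163/8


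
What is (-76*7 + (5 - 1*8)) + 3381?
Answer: 2846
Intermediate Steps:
(-76*7 + (5 - 1*8)) + 3381 = (-19*28 + (5 - 8)) + 3381 = (-532 - 3) + 3381 = -535 + 3381 = 2846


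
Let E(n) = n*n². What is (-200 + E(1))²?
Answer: 39601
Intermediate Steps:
E(n) = n³
(-200 + E(1))² = (-200 + 1³)² = (-200 + 1)² = (-199)² = 39601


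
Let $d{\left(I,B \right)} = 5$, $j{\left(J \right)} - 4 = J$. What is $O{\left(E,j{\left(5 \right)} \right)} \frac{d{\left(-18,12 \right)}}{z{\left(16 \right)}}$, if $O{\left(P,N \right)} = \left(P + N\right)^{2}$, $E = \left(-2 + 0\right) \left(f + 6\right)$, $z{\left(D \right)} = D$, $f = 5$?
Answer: $\frac{845}{16} \approx 52.813$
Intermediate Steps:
$E = -22$ ($E = \left(-2 + 0\right) \left(5 + 6\right) = \left(-2\right) 11 = -22$)
$j{\left(J \right)} = 4 + J$
$O{\left(P,N \right)} = \left(N + P\right)^{2}$
$O{\left(E,j{\left(5 \right)} \right)} \frac{d{\left(-18,12 \right)}}{z{\left(16 \right)}} = \left(\left(4 + 5\right) - 22\right)^{2} \cdot \frac{5}{16} = \left(9 - 22\right)^{2} \cdot 5 \cdot \frac{1}{16} = \left(-13\right)^{2} \cdot \frac{5}{16} = 169 \cdot \frac{5}{16} = \frac{845}{16}$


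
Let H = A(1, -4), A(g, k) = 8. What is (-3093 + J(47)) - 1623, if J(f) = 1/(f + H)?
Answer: -259379/55 ≈ -4716.0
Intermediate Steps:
H = 8
J(f) = 1/(8 + f) (J(f) = 1/(f + 8) = 1/(8 + f))
(-3093 + J(47)) - 1623 = (-3093 + 1/(8 + 47)) - 1623 = (-3093 + 1/55) - 1623 = -170114/55 - 1623 = -259379/55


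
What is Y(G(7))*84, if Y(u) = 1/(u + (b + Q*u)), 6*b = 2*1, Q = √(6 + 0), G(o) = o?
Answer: -2772/1081 + 2646*√6/1081 ≈ 3.4314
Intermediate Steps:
Q = √6 ≈ 2.4495
b = ⅓ (b = (2*1)/6 = (⅙)*2 = ⅓ ≈ 0.33333)
Y(u) = 1/(⅓ + u + u*√6) (Y(u) = 1/(u + (⅓ + √6*u)) = 1/(u + (⅓ + u*√6)) = 1/(⅓ + u + u*√6))
Y(G(7))*84 = (3/(1 + 3*7 + 3*7*√6))*84 = (3/(1 + 21 + 21*√6))*84 = (3/(22 + 21*√6))*84 = 252/(22 + 21*√6)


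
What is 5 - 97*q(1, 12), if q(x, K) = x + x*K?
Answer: -1256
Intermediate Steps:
q(x, K) = x + K*x
5 - 97*q(1, 12) = 5 - 97*(1 + 12) = 5 - 97*13 = 5 - 1261 = -1256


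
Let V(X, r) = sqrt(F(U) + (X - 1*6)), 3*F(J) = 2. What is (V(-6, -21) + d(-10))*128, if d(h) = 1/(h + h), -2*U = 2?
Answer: -32/5 + 128*I*sqrt(102)/3 ≈ -6.4 + 430.91*I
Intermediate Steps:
U = -1 (U = -1/2*2 = -1)
F(J) = 2/3 (F(J) = (1/3)*2 = 2/3)
V(X, r) = sqrt(-16/3 + X) (V(X, r) = sqrt(2/3 + (X - 1*6)) = sqrt(2/3 + (X - 6)) = sqrt(2/3 + (-6 + X)) = sqrt(-16/3 + X))
d(h) = 1/(2*h)
(V(-6, -21) + d(-10))*128 = (sqrt(-48 + 9*(-6))/3 + (1/2)/(-10))*128 = (sqrt(-48 - 54)/3 + (1/2)*(-1/10))*128 = (sqrt(-102)/3 - 1/20)*128 = ((I*sqrt(102))/3 - 1/20)*128 = (I*sqrt(102)/3 - 1/20)*128 = (-1/20 + I*sqrt(102)/3)*128 = -32/5 + 128*I*sqrt(102)/3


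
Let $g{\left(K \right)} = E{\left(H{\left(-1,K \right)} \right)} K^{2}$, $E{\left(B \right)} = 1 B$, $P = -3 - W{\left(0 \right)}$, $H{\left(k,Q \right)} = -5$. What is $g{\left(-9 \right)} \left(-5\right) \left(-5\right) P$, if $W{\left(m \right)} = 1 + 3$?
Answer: $70875$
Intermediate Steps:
$W{\left(m \right)} = 4$
$P = -7$ ($P = -3 - 4 = -7$)
$E{\left(B \right)} = B$
$g{\left(K \right)} = - 5 K^{2}$
$g{\left(-9 \right)} \left(-5\right) \left(-5\right) P = - 5 \left(-9\right)^{2} \left(-5\right) \left(-5\right) \left(-7\right) = \left(-5\right) 81 \cdot 25 \left(-7\right) = \left(-405\right) \left(-175\right) = 70875$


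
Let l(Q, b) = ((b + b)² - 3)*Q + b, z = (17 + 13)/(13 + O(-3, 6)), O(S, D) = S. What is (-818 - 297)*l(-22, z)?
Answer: 806145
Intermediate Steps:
z = 3 (z = (17 + 13)/(13 - 3) = 30/10 = 30*(⅒) = 3)
l(Q, b) = b + Q*(-3 + 4*b²) (l(Q, b) = ((2*b)² - 3)*Q + b = (4*b² - 3)*Q + b = (-3 + 4*b²)*Q + b = Q*(-3 + 4*b²) + b = b + Q*(-3 + 4*b²))
(-818 - 297)*l(-22, z) = (-818 - 297)*(3 - 3*(-22) + 4*(-22)*3²) = -1115*(3 + 66 + 4*(-22)*9) = -1115*(3 + 66 - 792) = -1115*(-723) = 806145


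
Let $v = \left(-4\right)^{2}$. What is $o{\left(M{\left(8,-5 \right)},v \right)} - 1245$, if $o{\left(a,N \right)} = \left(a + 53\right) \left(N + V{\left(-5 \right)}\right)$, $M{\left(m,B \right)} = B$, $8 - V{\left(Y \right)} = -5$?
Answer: $147$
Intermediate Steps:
$V{\left(Y \right)} = 13$ ($V{\left(Y \right)} = 8 - -5 = 8 + 5 = 13$)
$v = 16$
$o{\left(a,N \right)} = \left(13 + N\right) \left(53 + a\right)$ ($o{\left(a,N \right)} = \left(a + 53\right) \left(N + 13\right) = \left(53 + a\right) \left(13 + N\right) = \left(13 + N\right) \left(53 + a\right)$)
$o{\left(M{\left(8,-5 \right)},v \right)} - 1245 = \left(689 + 13 \left(-5\right) + 53 \cdot 16 + 16 \left(-5\right)\right) - 1245 = \left(689 - 65 + 848 - 80\right) - 1245 = 1392 - 1245 = 147$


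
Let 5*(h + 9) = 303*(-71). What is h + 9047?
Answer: 23677/5 ≈ 4735.4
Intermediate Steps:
h = -21558/5 (h = -9 + (303*(-71))/5 = -9 + (⅕)*(-21513) = -9 - 21513/5 = -21558/5 ≈ -4311.6)
h + 9047 = -21558/5 + 9047 = 23677/5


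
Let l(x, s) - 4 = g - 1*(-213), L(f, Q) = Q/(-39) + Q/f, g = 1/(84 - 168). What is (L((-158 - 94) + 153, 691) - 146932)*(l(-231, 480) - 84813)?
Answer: 671996655141275/54054 ≈ 1.2432e+10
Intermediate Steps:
g = -1/84 (g = 1/(-84) = -1/84 ≈ -0.011905)
L(f, Q) = -Q/39 + Q/f (L(f, Q) = Q*(-1/39) + Q/f = -Q/39 + Q/f)
l(x, s) = 18227/84 (l(x, s) = 4 + (-1/84 - 1*(-213)) = 4 + (-1/84 + 213) = 4 + 17891/84 = 18227/84)
(L((-158 - 94) + 153, 691) - 146932)*(l(-231, 480) - 84813) = ((-1/39*691 + 691/((-158 - 94) + 153)) - 146932)*(18227/84 - 84813) = ((-691/39 + 691/(-252 + 153)) - 146932)*(-7106065/84) = ((-691/39 + 691/(-99)) - 146932)*(-7106065/84) = ((-691/39 + 691*(-1/99)) - 146932)*(-7106065/84) = ((-691/39 - 691/99) - 146932)*(-7106065/84) = (-31786/1287 - 146932)*(-7106065/84) = -189133270/1287*(-7106065/84) = 671996655141275/54054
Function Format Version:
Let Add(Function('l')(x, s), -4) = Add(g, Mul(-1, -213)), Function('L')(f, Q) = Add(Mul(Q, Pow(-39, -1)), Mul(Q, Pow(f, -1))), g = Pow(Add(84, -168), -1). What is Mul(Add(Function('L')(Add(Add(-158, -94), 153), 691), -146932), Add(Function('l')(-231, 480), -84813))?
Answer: Rational(671996655141275, 54054) ≈ 1.2432e+10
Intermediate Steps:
g = Rational(-1, 84) (g = Pow(-84, -1) = Rational(-1, 84) ≈ -0.011905)
Function('L')(f, Q) = Add(Mul(Rational(-1, 39), Q), Mul(Q, Pow(f, -1))) (Function('L')(f, Q) = Add(Mul(Q, Rational(-1, 39)), Mul(Q, Pow(f, -1))) = Add(Mul(Rational(-1, 39), Q), Mul(Q, Pow(f, -1))))
Function('l')(x, s) = Rational(18227, 84) (Function('l')(x, s) = Add(4, Add(Rational(-1, 84), Mul(-1, -213))) = Add(4, Add(Rational(-1, 84), 213)) = Add(4, Rational(17891, 84)) = Rational(18227, 84))
Mul(Add(Function('L')(Add(Add(-158, -94), 153), 691), -146932), Add(Function('l')(-231, 480), -84813)) = Mul(Add(Add(Mul(Rational(-1, 39), 691), Mul(691, Pow(Add(Add(-158, -94), 153), -1))), -146932), Add(Rational(18227, 84), -84813)) = Mul(Add(Add(Rational(-691, 39), Mul(691, Pow(Add(-252, 153), -1))), -146932), Rational(-7106065, 84)) = Mul(Add(Add(Rational(-691, 39), Mul(691, Pow(-99, -1))), -146932), Rational(-7106065, 84)) = Mul(Add(Add(Rational(-691, 39), Mul(691, Rational(-1, 99))), -146932), Rational(-7106065, 84)) = Mul(Add(Add(Rational(-691, 39), Rational(-691, 99)), -146932), Rational(-7106065, 84)) = Mul(Add(Rational(-31786, 1287), -146932), Rational(-7106065, 84)) = Mul(Rational(-189133270, 1287), Rational(-7106065, 84)) = Rational(671996655141275, 54054)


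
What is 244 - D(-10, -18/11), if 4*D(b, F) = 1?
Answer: 975/4 ≈ 243.75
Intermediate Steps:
D(b, F) = 1/4 (D(b, F) = (1/4)*1 = 1/4)
244 - D(-10, -18/11) = 244 - 1*1/4 = 244 - 1/4 = 975/4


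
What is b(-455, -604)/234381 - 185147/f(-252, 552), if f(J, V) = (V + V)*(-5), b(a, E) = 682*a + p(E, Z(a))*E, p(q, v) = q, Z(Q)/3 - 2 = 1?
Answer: 14565270709/431261040 ≈ 33.774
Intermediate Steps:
Z(Q) = 9 (Z(Q) = 6 + 3*1 = 6 + 3 = 9)
b(a, E) = E² + 682*a (b(a, E) = 682*a + E*E = 682*a + E² = E² + 682*a)
f(J, V) = -10*V (f(J, V) = (2*V)*(-5) = -10*V)
b(-455, -604)/234381 - 185147/f(-252, 552) = ((-604)² + 682*(-455))/234381 - 185147/((-10*552)) = (364816 - 310310)*(1/234381) - 185147/(-5520) = 54506*(1/234381) - 185147*(-1/5520) = 54506/234381 + 185147/5520 = 14565270709/431261040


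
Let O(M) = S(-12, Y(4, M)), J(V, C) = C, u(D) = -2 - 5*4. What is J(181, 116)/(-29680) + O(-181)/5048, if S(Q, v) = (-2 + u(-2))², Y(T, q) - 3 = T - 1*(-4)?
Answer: 515941/4682020 ≈ 0.11020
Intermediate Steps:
Y(T, q) = 7 + T (Y(T, q) = 3 + (T - 1*(-4)) = 3 + (T + 4) = 3 + (4 + T) = 7 + T)
u(D) = -22 (u(D) = -2 - 20 = -22)
S(Q, v) = 576 (S(Q, v) = (-2 - 22)² = (-24)² = 576)
O(M) = 576
J(181, 116)/(-29680) + O(-181)/5048 = 116/(-29680) + 576/5048 = 116*(-1/29680) + 576*(1/5048) = -29/7420 + 72/631 = 515941/4682020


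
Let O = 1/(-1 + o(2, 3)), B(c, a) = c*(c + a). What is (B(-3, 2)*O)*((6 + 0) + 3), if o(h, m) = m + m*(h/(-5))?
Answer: 135/4 ≈ 33.750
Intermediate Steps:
o(h, m) = m - h*m/5 (o(h, m) = m + m*(h*(-⅕)) = m + m*(-h/5) = m - h*m/5)
B(c, a) = c*(a + c)
O = 5/4 (O = 1/(-1 + (⅕)*3*(5 - 1*2)) = 1/(-1 + (⅕)*3*(5 - 2)) = 1/(-1 + (⅕)*3*3) = 1/(-1 + 9/5) = 1/(⅘) = 5/4 ≈ 1.2500)
(B(-3, 2)*O)*((6 + 0) + 3) = (-3*(2 - 3)*(5/4))*((6 + 0) + 3) = (-3*(-1)*(5/4))*(6 + 3) = (3*(5/4))*9 = (15/4)*9 = 135/4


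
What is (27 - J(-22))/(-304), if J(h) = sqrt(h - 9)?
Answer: -27/304 + I*sqrt(31)/304 ≈ -0.088816 + 0.018315*I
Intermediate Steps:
J(h) = sqrt(-9 + h)
(27 - J(-22))/(-304) = (27 - sqrt(-9 - 22))/(-304) = (27 - sqrt(-31))*(-1/304) = (27 - I*sqrt(31))*(-1/304) = -27/304 + I*sqrt(31)/304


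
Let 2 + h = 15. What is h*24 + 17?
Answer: 329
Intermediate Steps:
h = 13 (h = -2 + 15 = 13)
h*24 + 17 = 13*24 + 17 = 312 + 17 = 329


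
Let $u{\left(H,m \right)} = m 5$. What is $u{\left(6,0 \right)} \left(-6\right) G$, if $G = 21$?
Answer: $0$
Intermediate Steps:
$u{\left(H,m \right)} = 5 m$
$u{\left(6,0 \right)} \left(-6\right) G = 5 \cdot 0 \left(-6\right) 21 = 0 \left(-6\right) 21 = 0 \cdot 21 = 0$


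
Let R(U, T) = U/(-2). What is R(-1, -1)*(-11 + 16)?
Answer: 5/2 ≈ 2.5000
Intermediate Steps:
R(U, T) = -U/2 (R(U, T) = U*(-½) = -U/2)
R(-1, -1)*(-11 + 16) = (-½*(-1))*(-11 + 16) = (½)*5 = 5/2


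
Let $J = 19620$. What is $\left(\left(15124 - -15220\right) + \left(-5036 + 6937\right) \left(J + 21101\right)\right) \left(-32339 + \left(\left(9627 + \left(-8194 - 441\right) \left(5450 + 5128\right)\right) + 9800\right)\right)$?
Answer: $-7074537425034030$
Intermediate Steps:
$\left(\left(15124 - -15220\right) + \left(-5036 + 6937\right) \left(J + 21101\right)\right) \left(-32339 + \left(\left(9627 + \left(-8194 - 441\right) \left(5450 + 5128\right)\right) + 9800\right)\right) = \left(\left(15124 - -15220\right) + \left(-5036 + 6937\right) \left(19620 + 21101\right)\right) \left(-32339 + \left(\left(9627 + \left(-8194 - 441\right) \left(5450 + 5128\right)\right) + 9800\right)\right) = \left(\left(15124 + 15220\right) + 1901 \cdot 40721\right) \left(-32339 + \left(\left(9627 - 91341030\right) + 9800\right)\right) = \left(30344 + 77410621\right) \left(-32339 + \left(\left(9627 - 91341030\right) + 9800\right)\right) = 77440965 \left(-32339 + \left(-91331403 + 9800\right)\right) = 77440965 \left(-32339 - 91321603\right) = 77440965 \left(-91353942\right) = -7074537425034030$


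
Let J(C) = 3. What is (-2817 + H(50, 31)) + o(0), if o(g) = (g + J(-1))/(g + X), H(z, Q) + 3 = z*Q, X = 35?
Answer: -44447/35 ≈ -1269.9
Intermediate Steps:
H(z, Q) = -3 + Q*z (H(z, Q) = -3 + z*Q = -3 + Q*z)
o(g) = (3 + g)/(35 + g) (o(g) = (g + 3)/(g + 35) = (3 + g)/(35 + g))
(-2817 + H(50, 31)) + o(0) = (-2817 + (-3 + 31*50)) + (3 + 0)/(35 + 0) = (-2817 + (-3 + 1550)) + 3/35 = (-2817 + 1547) + (1/35)*3 = -1270 + 3/35 = -44447/35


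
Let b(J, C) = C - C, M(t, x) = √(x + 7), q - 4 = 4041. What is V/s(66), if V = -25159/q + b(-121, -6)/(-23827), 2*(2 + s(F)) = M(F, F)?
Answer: -201272/230565 - 50318*√73/230565 ≈ -2.7376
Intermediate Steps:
q = 4045 (q = 4 + 4041 = 4045)
M(t, x) = √(7 + x)
b(J, C) = 0
s(F) = -2 + √(7 + F)/2
V = -25159/4045 (V = -25159/4045 + 0/(-23827) = -25159*1/4045 + 0*(-1/23827) = -25159/4045 + 0 = -25159/4045 ≈ -6.2198)
V/s(66) = -25159/(4045*(-2 + √(7 + 66)/2)) = -25159/(4045*(-2 + √73/2))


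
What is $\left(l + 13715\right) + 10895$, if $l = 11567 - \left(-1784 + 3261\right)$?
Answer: $34700$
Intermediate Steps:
$l = 10090$ ($l = 11567 - 1477 = 10090$)
$\left(l + 13715\right) + 10895 = \left(10090 + 13715\right) + 10895 = 23805 + 10895 = 34700$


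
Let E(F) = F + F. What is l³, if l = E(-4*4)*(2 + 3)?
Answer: -4096000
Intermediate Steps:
E(F) = 2*F
l = -160 (l = (2*(-4*4))*(2 + 3) = (2*(-16))*5 = -32*5 = -160)
l³ = (-160)³ = -4096000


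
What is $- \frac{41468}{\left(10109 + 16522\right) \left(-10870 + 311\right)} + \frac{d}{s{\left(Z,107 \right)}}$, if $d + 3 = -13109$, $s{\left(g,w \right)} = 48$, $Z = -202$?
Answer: $- \frac{153627063341}{562393458} \approx -273.17$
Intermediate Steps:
$d = -13112$ ($d = -3 - 13109 = -13112$)
$- \frac{41468}{\left(10109 + 16522\right) \left(-10870 + 311\right)} + \frac{d}{s{\left(Z,107 \right)}} = - \frac{41468}{\left(10109 + 16522\right) \left(-10870 + 311\right)} - \frac{13112}{48} = - \frac{41468}{26631 \left(-10559\right)} - \frac{1639}{6} = - \frac{41468}{-281196729} - \frac{1639}{6} = \left(-41468\right) \left(- \frac{1}{281196729}\right) - \frac{1639}{6} = \frac{41468}{281196729} - \frac{1639}{6} = - \frac{153627063341}{562393458}$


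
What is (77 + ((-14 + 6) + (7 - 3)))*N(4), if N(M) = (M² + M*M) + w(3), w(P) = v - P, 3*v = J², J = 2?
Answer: 6643/3 ≈ 2214.3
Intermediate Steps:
v = 4/3 (v = (⅓)*2² = (⅓)*4 = 4/3 ≈ 1.3333)
w(P) = 4/3 - P
N(M) = -5/3 + 2*M² (N(M) = (M² + M*M) + (4/3 - 1*3) = (M² + M²) + (4/3 - 3) = 2*M² - 5/3 = -5/3 + 2*M²)
(77 + ((-14 + 6) + (7 - 3)))*N(4) = (77 + ((-14 + 6) + (7 - 3)))*(-5/3 + 2*4²) = (77 + (-8 + 4))*(-5/3 + 2*16) = (77 - 4)*(-5/3 + 32) = 73*(91/3) = 6643/3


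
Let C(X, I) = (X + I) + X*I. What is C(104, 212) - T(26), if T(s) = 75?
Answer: 22289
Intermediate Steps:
C(X, I) = I + X + I*X (C(X, I) = (I + X) + I*X = I + X + I*X)
C(104, 212) - T(26) = (212 + 104 + 212*104) - 1*75 = (212 + 104 + 22048) - 75 = 22364 - 75 = 22289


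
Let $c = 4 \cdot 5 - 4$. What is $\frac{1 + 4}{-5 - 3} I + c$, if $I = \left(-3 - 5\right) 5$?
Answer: $41$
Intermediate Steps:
$I = -40$ ($I = \left(-8\right) 5 = -40$)
$c = 16$ ($c = 20 - 4 = 16$)
$\frac{1 + 4}{-5 - 3} I + c = \frac{1 + 4}{-5 - 3} \left(-40\right) + 16 = \frac{5}{-8} \left(-40\right) + 16 = 5 \left(- \frac{1}{8}\right) \left(-40\right) + 16 = \left(- \frac{5}{8}\right) \left(-40\right) + 16 = 25 + 16 = 41$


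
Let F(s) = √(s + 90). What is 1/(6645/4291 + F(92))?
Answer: -28513695/3306951917 + 18412681*√182/3306951917 ≈ 0.066492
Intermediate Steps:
F(s) = √(90 + s)
1/(6645/4291 + F(92)) = 1/(6645/4291 + √(90 + 92)) = 1/(6645*(1/4291) + √182) = 1/(6645/4291 + √182)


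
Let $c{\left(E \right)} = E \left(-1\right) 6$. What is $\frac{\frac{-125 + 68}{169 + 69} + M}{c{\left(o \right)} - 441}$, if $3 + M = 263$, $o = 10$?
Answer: $- \frac{61823}{119238} \approx -0.51848$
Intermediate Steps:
$M = 260$ ($M = -3 + 263 = 260$)
$c{\left(E \right)} = - 6 E$ ($c{\left(E \right)} = - E 6 = - 6 E$)
$\frac{\frac{-125 + 68}{169 + 69} + M}{c{\left(o \right)} - 441} = \frac{\frac{-125 + 68}{169 + 69} + 260}{\left(-6\right) 10 - 441} = \frac{- \frac{57}{238} + 260}{-60 - 441} = \frac{\left(-57\right) \frac{1}{238} + 260}{-501} = \left(- \frac{57}{238} + 260\right) \left(- \frac{1}{501}\right) = \frac{61823}{238} \left(- \frac{1}{501}\right) = - \frac{61823}{119238}$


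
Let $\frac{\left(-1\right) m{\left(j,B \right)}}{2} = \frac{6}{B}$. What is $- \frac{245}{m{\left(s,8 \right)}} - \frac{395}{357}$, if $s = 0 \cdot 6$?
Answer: $\frac{19305}{119} \approx 162.23$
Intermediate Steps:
$s = 0$
$m{\left(j,B \right)} = - \frac{12}{B}$ ($m{\left(j,B \right)} = - 2 \frac{6}{B} = - \frac{12}{B}$)
$- \frac{245}{m{\left(s,8 \right)}} - \frac{395}{357} = - \frac{245}{\left(-12\right) \frac{1}{8}} - \frac{395}{357} = - \frac{245}{- \frac{3}{2}} - \frac{395}{357} = \left(-245\right) \left(- \frac{2}{3}\right) - \frac{395}{357} = \frac{490}{3} - \frac{395}{357} = \frac{19305}{119}$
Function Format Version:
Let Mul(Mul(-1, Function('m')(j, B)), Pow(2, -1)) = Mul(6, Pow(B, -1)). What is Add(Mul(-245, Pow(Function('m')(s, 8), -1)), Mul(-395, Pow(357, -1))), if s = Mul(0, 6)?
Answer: Rational(19305, 119) ≈ 162.23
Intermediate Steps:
s = 0
Function('m')(j, B) = Mul(-12, Pow(B, -1)) (Function('m')(j, B) = Mul(-2, Mul(6, Pow(B, -1))) = Mul(-12, Pow(B, -1)))
Add(Mul(-245, Pow(Function('m')(s, 8), -1)), Mul(-395, Pow(357, -1))) = Add(Mul(-245, Pow(Mul(-12, Pow(8, -1)), -1)), Mul(-395, Pow(357, -1))) = Add(Mul(-245, Pow(Mul(-12, Rational(1, 8)), -1)), Mul(-395, Rational(1, 357))) = Add(Mul(-245, Pow(Rational(-3, 2), -1)), Rational(-395, 357)) = Add(Mul(-245, Rational(-2, 3)), Rational(-395, 357)) = Add(Rational(490, 3), Rational(-395, 357)) = Rational(19305, 119)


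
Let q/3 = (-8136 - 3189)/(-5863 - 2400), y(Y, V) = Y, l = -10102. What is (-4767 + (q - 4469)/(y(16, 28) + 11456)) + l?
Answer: -352379008139/23698284 ≈ -14869.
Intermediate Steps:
q = 33975/8263 (q = 3*((-8136 - 3189)/(-5863 - 2400)) = 3*(-11325/(-8263)) = 3*(-11325*(-1/8263)) = 3*(11325/8263) = 33975/8263 ≈ 4.1117)
(-4767 + (q - 4469)/(y(16, 28) + 11456)) + l = (-4767 + (33975/8263 - 4469)/(16 + 11456)) - 10102 = (-4767 - 36893372/8263/11472) - 10102 = (-4767 - 36893372/8263*1/11472) - 10102 = (-4767 - 9223343/23698284) - 10102 = -112978943171/23698284 - 10102 = -352379008139/23698284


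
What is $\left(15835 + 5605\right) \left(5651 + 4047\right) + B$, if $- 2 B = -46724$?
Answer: $207948482$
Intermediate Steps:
$B = 23362$ ($B = \left(- \frac{1}{2}\right) \left(-46724\right) = 23362$)
$\left(15835 + 5605\right) \left(5651 + 4047\right) + B = \left(15835 + 5605\right) \left(5651 + 4047\right) + 23362 = 21440 \cdot 9698 + 23362 = 207925120 + 23362 = 207948482$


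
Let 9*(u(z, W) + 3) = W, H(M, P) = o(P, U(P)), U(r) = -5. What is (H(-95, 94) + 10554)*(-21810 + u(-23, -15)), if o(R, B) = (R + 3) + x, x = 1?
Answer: -697109488/3 ≈ -2.3237e+8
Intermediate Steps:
o(R, B) = 4 + R (o(R, B) = (R + 3) + 1 = (3 + R) + 1 = 4 + R)
H(M, P) = 4 + P
u(z, W) = -3 + W/9
(H(-95, 94) + 10554)*(-21810 + u(-23, -15)) = ((4 + 94) + 10554)*(-21810 + (-3 + (⅑)*(-15))) = (98 + 10554)*(-21810 + (-3 - 5/3)) = 10652*(-21810 - 14/3) = 10652*(-65444/3) = -697109488/3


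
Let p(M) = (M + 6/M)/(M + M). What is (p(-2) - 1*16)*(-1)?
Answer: 59/4 ≈ 14.750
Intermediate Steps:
p(M) = (M + 6/M)/(2*M) (p(M) = (M + 6/M)/((2*M)) = (M + 6/M)*(1/(2*M)) = (M + 6/M)/(2*M))
(p(-2) - 1*16)*(-1) = ((½ + 3/(-2)²) - 1*16)*(-1) = ((½ + 3*(¼)) - 16)*(-1) = ((½ + ¾) - 16)*(-1) = (5/4 - 16)*(-1) = -59/4*(-1) = 59/4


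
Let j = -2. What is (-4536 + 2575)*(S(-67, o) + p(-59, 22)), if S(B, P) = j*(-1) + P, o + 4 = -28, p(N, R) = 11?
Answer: 37259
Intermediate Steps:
o = -32 (o = -4 - 28 = -32)
S(B, P) = 2 + P (S(B, P) = -2*(-1) + P = 2 + P)
(-4536 + 2575)*(S(-67, o) + p(-59, 22)) = (-4536 + 2575)*((2 - 32) + 11) = -1961*(-30 + 11) = -1961*(-19) = 37259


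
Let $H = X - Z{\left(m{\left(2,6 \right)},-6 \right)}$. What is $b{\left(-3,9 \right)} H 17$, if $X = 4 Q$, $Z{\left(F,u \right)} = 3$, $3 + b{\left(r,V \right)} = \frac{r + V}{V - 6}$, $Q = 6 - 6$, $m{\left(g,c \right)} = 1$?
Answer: $51$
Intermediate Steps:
$Q = 0$
$b{\left(r,V \right)} = -3 + \frac{V + r}{-6 + V}$ ($b{\left(r,V \right)} = -3 + \frac{r + V}{V - 6} = -3 + \frac{V + r}{-6 + V}$)
$X = 0$ ($X = 4 \cdot 0 = 0$)
$H = -3$ ($H = 0 - 3 = -3$)
$b{\left(-3,9 \right)} H 17 = \frac{18 - 3 - 18}{-6 + 9} \left(-3\right) 17 = \frac{18 - 3 - 18}{3} \left(-3\right) 17 = \frac{1}{3} \left(-3\right) \left(-3\right) 17 = \left(-1\right) \left(-3\right) 17 = 3 \cdot 17 = 51$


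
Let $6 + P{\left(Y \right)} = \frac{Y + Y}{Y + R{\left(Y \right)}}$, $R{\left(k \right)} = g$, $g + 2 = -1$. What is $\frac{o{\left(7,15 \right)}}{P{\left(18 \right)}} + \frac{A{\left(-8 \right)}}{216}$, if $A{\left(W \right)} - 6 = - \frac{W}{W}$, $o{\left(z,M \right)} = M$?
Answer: $- \frac{895}{216} \approx -4.1435$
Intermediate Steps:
$g = -3$ ($g = -2 - 1 = -3$)
$R{\left(k \right)} = -3$
$A{\left(W \right)} = 5$ ($A{\left(W \right)} = 6 - \frac{W}{W} = 6 - 1 = 5$)
$P{\left(Y \right)} = -6 + \frac{2 Y}{-3 + Y}$ ($P{\left(Y \right)} = -6 + \frac{Y + Y}{Y - 3} = -6 + \frac{2 Y}{-3 + Y}$)
$\frac{o{\left(7,15 \right)}}{P{\left(18 \right)}} + \frac{A{\left(-8 \right)}}{216} = \frac{15}{2 \frac{1}{-3 + 18} \left(9 - 36\right)} + \frac{5}{216} = \frac{15}{2 \cdot \frac{1}{15} \left(9 - 36\right)} + 5 \cdot \frac{1}{216} = \frac{15}{2 \cdot \frac{1}{15} \left(-27\right)} + \frac{5}{216} = \frac{15}{- \frac{18}{5}} + \frac{5}{216} = 15 \left(- \frac{5}{18}\right) + \frac{5}{216} = - \frac{25}{6} + \frac{5}{216} = - \frac{895}{216}$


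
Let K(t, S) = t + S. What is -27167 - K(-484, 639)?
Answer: -27322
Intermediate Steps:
K(t, S) = S + t
-27167 - K(-484, 639) = -27167 - (639 - 484) = -27167 - 1*155 = -27167 - 155 = -27322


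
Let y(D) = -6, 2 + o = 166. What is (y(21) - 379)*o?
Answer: -63140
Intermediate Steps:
o = 164 (o = -2 + 166 = 164)
(y(21) - 379)*o = (-6 - 379)*164 = -385*164 = -63140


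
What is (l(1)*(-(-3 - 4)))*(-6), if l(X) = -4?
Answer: 168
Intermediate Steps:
(l(1)*(-(-3 - 4)))*(-6) = -(-4)*(-3 - 4)*(-6) = -(-4)*(-7)*(-6) = -4*7*(-6) = -28*(-6) = 168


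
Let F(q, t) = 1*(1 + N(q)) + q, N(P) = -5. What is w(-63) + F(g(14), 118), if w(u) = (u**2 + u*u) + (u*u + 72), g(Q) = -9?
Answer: 11966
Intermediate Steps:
w(u) = 72 + 3*u**2 (w(u) = (u**2 + u**2) + (u**2 + 72) = 2*u**2 + (72 + u**2) = 72 + 3*u**2)
F(q, t) = -4 + q (F(q, t) = 1*(1 - 5) + q = 1*(-4) + q = -4 + q)
w(-63) + F(g(14), 118) = (72 + 3*(-63)**2) + (-4 - 9) = (72 + 3*3969) - 13 = (72 + 11907) - 13 = 11979 - 13 = 11966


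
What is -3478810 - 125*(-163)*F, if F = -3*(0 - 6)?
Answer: -3112060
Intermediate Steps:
F = 18 (F = -3*(-6) = 18)
-3478810 - 125*(-163)*F = -3478810 - 125*(-163)*18 = -3478810 - (-20375)*18 = -3478810 - 1*(-366750) = -3478810 + 366750 = -3112060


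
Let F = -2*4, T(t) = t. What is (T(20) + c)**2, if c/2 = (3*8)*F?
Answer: 132496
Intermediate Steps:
F = -8
c = -384 (c = 2*((3*8)*(-8)) = 2*(24*(-8)) = 2*(-192) = -384)
(T(20) + c)**2 = (20 - 384)**2 = (-364)**2 = 132496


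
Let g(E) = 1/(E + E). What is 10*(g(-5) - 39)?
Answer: -391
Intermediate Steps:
g(E) = 1/(2*E)
10*(g(-5) - 39) = 10*((1/2)/(-5) - 39) = 10*((1/2)*(-1/5) - 39) = 10*(-1/10 - 39) = 10*(-391/10) = -391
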